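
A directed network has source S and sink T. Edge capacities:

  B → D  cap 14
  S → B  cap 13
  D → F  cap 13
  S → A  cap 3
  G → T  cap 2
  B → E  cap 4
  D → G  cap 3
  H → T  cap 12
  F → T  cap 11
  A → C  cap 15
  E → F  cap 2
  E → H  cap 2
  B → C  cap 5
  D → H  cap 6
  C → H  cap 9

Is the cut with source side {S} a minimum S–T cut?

Yes — it is a minimum cut (capacity 16).

Given cut capacity: 3 + 13 = 16.
Augment S→A→C→H→T: bottleneck 3, flow now 3.
Augment S→B→C→H→T: bottleneck 5, flow now 8.
Augment S→B→D→F→T: bottleneck 8, flow now 16.
No augmenting path remains; maximum flow = 16.
Cut capacity 16 equals the max flow, so it is a minimum cut.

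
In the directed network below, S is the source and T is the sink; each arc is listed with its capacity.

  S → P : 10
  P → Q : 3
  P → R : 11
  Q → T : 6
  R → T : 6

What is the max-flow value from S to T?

9

Augment S→P→Q→T: bottleneck 3, flow now 3.
Augment S→P→R→T: bottleneck 6, flow now 9.
No augmenting path remains; maximum flow = 9.
In the residual graph, reachable from S: {S, P, R}.
Min-cut edges: P→Q (3), R→T (6); capacity 3 + 6 = 9.
This cut is saturated, so no flow can exceed 9.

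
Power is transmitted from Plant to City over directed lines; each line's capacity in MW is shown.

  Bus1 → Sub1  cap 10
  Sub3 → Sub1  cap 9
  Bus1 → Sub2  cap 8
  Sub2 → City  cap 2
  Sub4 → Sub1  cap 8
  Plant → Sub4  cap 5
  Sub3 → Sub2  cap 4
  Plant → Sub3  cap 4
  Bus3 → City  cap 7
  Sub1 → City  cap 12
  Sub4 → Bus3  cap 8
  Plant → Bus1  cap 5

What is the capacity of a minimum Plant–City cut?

Augment Plant→Sub4→Bus3→City: bottleneck 5, flow now 5.
Augment Plant→Sub3→Sub2→City: bottleneck 2, flow now 7.
Augment Plant→Sub3→Sub1→City: bottleneck 2, flow now 9.
Augment Plant→Bus1→Sub1→City: bottleneck 5, flow now 14.
No augmenting path remains; maximum flow = 14.
By max-flow min-cut, the minimum cut capacity equals the max flow.
In the residual graph, reachable from Plant: {Plant}.
Min-cut edges: Plant→Sub4 (5), Plant→Sub3 (4), Plant→Bus1 (5); capacity 5 + 4 + 5 = 14.

14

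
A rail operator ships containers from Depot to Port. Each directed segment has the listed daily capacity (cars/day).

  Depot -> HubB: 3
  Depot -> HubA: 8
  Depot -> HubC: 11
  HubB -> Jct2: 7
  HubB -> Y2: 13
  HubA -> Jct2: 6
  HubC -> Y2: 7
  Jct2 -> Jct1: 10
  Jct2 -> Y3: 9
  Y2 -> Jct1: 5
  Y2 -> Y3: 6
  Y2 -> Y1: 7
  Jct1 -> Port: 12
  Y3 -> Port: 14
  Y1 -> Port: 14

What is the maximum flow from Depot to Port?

16

Augment Depot→HubB→Jct2→Jct1→Port: bottleneck 3, flow now 3.
Augment Depot→HubA→Jct2→Jct1→Port: bottleneck 6, flow now 9.
Augment Depot→HubC→Y2→Jct1→Port: bottleneck 3, flow now 12.
Augment Depot→HubC→Y2→Y3→Port: bottleneck 4, flow now 16.
No augmenting path remains; maximum flow = 16.
In the residual graph, reachable from Depot: {Depot, HubA, HubC}.
Min-cut edges: Depot→HubB (3), HubA→Jct2 (6), HubC→Y2 (7); capacity 3 + 6 + 7 = 16.
This cut is saturated, so no flow can exceed 16.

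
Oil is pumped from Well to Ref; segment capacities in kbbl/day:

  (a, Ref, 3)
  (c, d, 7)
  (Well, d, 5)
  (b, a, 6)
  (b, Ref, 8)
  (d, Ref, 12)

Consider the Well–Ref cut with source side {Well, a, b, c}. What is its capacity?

Edges leaving {Well, a, b, c}: Well→d (5), a→Ref (3), b→Ref (8), c→d (7).
Cut capacity = 5 + 3 + 8 + 7 = 23.

23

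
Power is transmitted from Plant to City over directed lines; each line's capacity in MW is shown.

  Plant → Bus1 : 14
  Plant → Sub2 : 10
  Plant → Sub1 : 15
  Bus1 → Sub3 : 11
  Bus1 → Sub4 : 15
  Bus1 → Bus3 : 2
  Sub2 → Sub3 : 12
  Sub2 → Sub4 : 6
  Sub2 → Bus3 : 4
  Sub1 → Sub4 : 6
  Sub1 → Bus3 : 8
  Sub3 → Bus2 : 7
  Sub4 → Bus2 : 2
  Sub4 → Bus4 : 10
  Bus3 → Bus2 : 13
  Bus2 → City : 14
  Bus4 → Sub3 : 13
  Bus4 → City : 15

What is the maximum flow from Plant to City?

Augment Plant→Bus1→Sub3→Bus2→City: bottleneck 7, flow now 7.
Augment Plant→Bus1→Sub4→Bus2→City: bottleneck 2, flow now 9.
Augment Plant→Bus1→Sub4→Bus4→City: bottleneck 5, flow now 14.
Augment Plant→Sub2→Sub4→Bus4→City: bottleneck 5, flow now 19.
Augment Plant→Sub2→Bus3→Bus2→City: bottleneck 4, flow now 23.
Augment Plant→Sub1→Bus3→Bus2→City: bottleneck 1, flow now 24.
No augmenting path remains; maximum flow = 24.
In the residual graph, reachable from Plant: {Plant, Bus1, Sub2, Sub1, Sub3, Sub4, Bus3, Bus2}.
Min-cut edges: Sub4→Bus4 (10), Bus2→City (14); capacity 10 + 14 = 24.
This cut is saturated, so no flow can exceed 24.

24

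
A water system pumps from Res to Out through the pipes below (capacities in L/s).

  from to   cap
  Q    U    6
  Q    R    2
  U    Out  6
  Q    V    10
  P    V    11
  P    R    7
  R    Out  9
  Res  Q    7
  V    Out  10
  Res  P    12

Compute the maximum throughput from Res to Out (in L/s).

Augment Res→P→R→Out: bottleneck 7, flow now 7.
Augment Res→P→V→Out: bottleneck 5, flow now 12.
Augment Res→Q→R→Out: bottleneck 2, flow now 14.
Augment Res→Q→U→Out: bottleneck 5, flow now 19.
No augmenting path remains; maximum flow = 19.
In the residual graph, reachable from Res: {Res}.
Min-cut edges: Res→P (12), Res→Q (7); capacity 12 + 7 = 19.
This cut is saturated, so no flow can exceed 19.

19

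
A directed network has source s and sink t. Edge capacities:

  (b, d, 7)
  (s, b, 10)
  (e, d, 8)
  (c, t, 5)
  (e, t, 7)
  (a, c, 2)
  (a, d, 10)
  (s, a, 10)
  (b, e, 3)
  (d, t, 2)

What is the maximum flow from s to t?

7

Augment s→a→c→t: bottleneck 2, flow now 2.
Augment s→a→d→t: bottleneck 2, flow now 4.
Augment s→b→e→t: bottleneck 3, flow now 7.
No augmenting path remains; maximum flow = 7.
In the residual graph, reachable from s: {s, a, b, d}.
Min-cut edges: a→c (2), b→e (3), d→t (2); capacity 2 + 3 + 2 = 7.
This cut is saturated, so no flow can exceed 7.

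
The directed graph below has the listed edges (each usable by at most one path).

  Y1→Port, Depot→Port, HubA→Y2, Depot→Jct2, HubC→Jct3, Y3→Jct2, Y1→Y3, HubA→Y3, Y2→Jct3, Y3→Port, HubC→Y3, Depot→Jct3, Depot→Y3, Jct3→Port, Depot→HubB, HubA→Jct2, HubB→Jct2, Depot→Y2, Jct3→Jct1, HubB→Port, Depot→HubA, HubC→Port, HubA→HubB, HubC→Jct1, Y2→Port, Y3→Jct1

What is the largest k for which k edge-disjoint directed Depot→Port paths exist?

Assign every edge capacity 1; by Menger, the answer equals the max flow.
Path Depot→Port (+1); total 1.
Path Depot→Y3→Port (+1); total 2.
Path Depot→Y2→Port (+1); total 3.
Path Depot→Jct3→Port (+1); total 4.
Path Depot→HubB→Port (+1); total 5.
No residual Depot→Port path; max flow = 5.
Certifying cut of size 5: {Depot→Port, HubB→Port, Jct3→Port, Y2→Port, Y3→Port}.

5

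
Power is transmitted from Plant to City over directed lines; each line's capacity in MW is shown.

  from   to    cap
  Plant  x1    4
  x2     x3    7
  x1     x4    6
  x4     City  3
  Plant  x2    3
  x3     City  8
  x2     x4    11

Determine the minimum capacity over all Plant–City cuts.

Augment Plant→x1→x4→City: bottleneck 3, flow now 3.
Augment Plant→x2→x3→City: bottleneck 3, flow now 6.
No augmenting path remains; maximum flow = 6.
By max-flow min-cut, the minimum cut capacity equals the max flow.
In the residual graph, reachable from Plant: {Plant, x1, x4}.
Min-cut edges: Plant→x2 (3), x4→City (3); capacity 3 + 3 = 6.

6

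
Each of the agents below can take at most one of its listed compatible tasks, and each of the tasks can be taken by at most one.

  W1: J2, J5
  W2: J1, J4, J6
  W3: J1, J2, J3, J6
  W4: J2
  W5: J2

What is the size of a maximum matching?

4

Unit-capacity flow: source→left, listed edges, right→sink; max matching = max flow.
Augmenting path W1→J2 (+1); matched 1.
Augmenting path W2→J1 (+1); matched 2.
Augmenting path W3→J3 (+1); matched 3.
Augmenting path W4→J2→W1→J5 (+1); matched 4.
No augmenting path remains; maximum matching = 4.
König certificate: {W1, W2, W3, J2} is a vertex cover of size 4 (every listed pair touches it), so no matching can be larger.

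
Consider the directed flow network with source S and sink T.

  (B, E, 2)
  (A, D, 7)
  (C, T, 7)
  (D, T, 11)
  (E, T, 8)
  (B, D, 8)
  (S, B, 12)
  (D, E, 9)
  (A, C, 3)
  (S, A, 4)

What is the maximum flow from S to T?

14

Augment S→A→C→T: bottleneck 3, flow now 3.
Augment S→A→D→T: bottleneck 1, flow now 4.
Augment S→B→D→T: bottleneck 8, flow now 12.
Augment S→B→E→T: bottleneck 2, flow now 14.
No augmenting path remains; maximum flow = 14.
In the residual graph, reachable from S: {S, B}.
Min-cut edges: S→A (4), B→D (8), B→E (2); capacity 4 + 8 + 2 = 14.
This cut is saturated, so no flow can exceed 14.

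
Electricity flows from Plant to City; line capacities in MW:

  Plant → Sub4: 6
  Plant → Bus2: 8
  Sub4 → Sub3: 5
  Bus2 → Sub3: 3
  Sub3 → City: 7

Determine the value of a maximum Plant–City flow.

Augment Plant→Sub4→Sub3→City: bottleneck 5, flow now 5.
Augment Plant→Bus2→Sub3→City: bottleneck 2, flow now 7.
No augmenting path remains; maximum flow = 7.
In the residual graph, reachable from Plant: {Plant, Sub4, Bus2, Sub3}.
Min-cut edges: Sub3→City (7); capacity 7 = 7.
This cut is saturated, so no flow can exceed 7.

7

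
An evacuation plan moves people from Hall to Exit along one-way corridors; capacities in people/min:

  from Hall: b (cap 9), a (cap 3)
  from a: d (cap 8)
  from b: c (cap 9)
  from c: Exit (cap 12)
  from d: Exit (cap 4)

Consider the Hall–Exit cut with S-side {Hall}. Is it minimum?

Given cut capacity: 3 + 9 = 12.
Augment Hall→a→d→Exit: bottleneck 3, flow now 3.
Augment Hall→b→c→Exit: bottleneck 9, flow now 12.
No augmenting path remains; maximum flow = 12.
Cut capacity 12 equals the max flow, so it is a minimum cut.

Yes — it is a minimum cut (capacity 12).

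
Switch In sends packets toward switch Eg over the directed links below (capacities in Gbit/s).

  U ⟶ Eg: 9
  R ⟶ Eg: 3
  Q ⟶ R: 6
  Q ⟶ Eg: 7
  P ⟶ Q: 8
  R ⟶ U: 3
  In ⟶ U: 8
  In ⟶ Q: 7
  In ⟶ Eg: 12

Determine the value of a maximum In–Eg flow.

27

Augment In→Eg: bottleneck 12, flow now 12.
Augment In→Q→Eg: bottleneck 7, flow now 19.
Augment In→U→Eg: bottleneck 8, flow now 27.
No augmenting path remains; maximum flow = 27.
In the residual graph, reachable from In: {In}.
Min-cut edges: In→Q (7), In→U (8), In→Eg (12); capacity 7 + 8 + 12 = 27.
This cut is saturated, so no flow can exceed 27.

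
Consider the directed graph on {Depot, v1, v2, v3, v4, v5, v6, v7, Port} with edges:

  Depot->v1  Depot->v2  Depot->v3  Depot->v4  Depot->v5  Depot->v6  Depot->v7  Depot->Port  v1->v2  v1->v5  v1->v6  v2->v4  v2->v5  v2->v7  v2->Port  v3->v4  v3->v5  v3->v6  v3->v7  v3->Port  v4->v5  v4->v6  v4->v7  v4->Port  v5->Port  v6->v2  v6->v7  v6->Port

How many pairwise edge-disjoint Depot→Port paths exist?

6

Assign every edge capacity 1; by Menger, the answer equals the max flow.
Path Depot→Port (+1); total 1.
Path Depot→v2→Port (+1); total 2.
Path Depot→v3→Port (+1); total 3.
Path Depot→v4→Port (+1); total 4.
Path Depot→v5→Port (+1); total 5.
Path Depot→v6→Port (+1); total 6.
No residual Depot→Port path; max flow = 6.
Certifying cut of size 6: {Depot→Port, Depot→v3, v2→Port, v4→Port, v5→Port, v6→Port}.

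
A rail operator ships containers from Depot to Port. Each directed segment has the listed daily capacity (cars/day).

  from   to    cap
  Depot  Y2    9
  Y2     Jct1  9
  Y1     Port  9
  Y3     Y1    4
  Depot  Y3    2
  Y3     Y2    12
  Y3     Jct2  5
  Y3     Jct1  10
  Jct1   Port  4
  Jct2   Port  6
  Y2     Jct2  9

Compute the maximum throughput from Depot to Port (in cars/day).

Augment Depot→Y3→Jct1→Port: bottleneck 2, flow now 2.
Augment Depot→Y2→Jct1→Port: bottleneck 2, flow now 4.
Augment Depot→Y2→Jct2→Port: bottleneck 6, flow now 10.
Augment Depot→Y2→Jct1→Y3→Y1→Port: bottleneck 1, flow now 11. (uses reverse residual edge)
No augmenting path remains; maximum flow = 11.
In the residual graph, reachable from Depot: {Depot}.
Min-cut edges: Depot→Y3 (2), Depot→Y2 (9); capacity 2 + 9 = 11.
This cut is saturated, so no flow can exceed 11.

11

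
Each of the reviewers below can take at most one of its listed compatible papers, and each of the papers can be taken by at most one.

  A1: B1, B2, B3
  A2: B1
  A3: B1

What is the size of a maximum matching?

Unit-capacity flow: source→left, listed edges, right→sink; max matching = max flow.
Augmenting path A1→B1 (+1); matched 1.
Augmenting path A2→B1→A1→B2 (+1); matched 2.
No augmenting path remains; maximum matching = 2.
König certificate: {A1, B1} is a vertex cover of size 2 (every listed pair touches it), so no matching can be larger.

2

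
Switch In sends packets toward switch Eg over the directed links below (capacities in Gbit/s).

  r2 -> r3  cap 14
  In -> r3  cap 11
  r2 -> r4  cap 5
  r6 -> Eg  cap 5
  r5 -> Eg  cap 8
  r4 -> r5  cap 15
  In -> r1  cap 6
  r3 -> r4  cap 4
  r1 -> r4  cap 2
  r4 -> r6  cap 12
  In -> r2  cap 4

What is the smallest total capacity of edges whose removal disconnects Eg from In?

Augment In→r1→r4→r5→Eg: bottleneck 2, flow now 2.
Augment In→r2→r4→r5→Eg: bottleneck 4, flow now 6.
Augment In→r3→r4→r5→Eg: bottleneck 2, flow now 8.
Augment In→r3→r4→r6→Eg: bottleneck 2, flow now 10.
No augmenting path remains; maximum flow = 10.
By max-flow min-cut, the minimum cut capacity equals the max flow.
In the residual graph, reachable from In: {In, r1, r3}.
Min-cut edges: In→r2 (4), r1→r4 (2), r3→r4 (4); capacity 4 + 2 + 4 = 10.

10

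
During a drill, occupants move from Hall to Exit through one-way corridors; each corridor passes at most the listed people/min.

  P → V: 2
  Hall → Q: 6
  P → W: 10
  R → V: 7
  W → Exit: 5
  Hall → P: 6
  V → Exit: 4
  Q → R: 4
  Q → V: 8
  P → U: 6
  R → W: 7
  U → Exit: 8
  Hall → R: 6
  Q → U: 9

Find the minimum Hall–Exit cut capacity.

17

Augment Hall→P→U→Exit: bottleneck 6, flow now 6.
Augment Hall→Q→U→Exit: bottleneck 2, flow now 8.
Augment Hall→Q→V→Exit: bottleneck 4, flow now 12.
Augment Hall→R→W→Exit: bottleneck 5, flow now 17.
No augmenting path remains; maximum flow = 17.
By max-flow min-cut, the minimum cut capacity equals the max flow.
In the residual graph, reachable from Hall: {Hall, P, Q, R, U, V, W}.
Min-cut edges: U→Exit (8), V→Exit (4), W→Exit (5); capacity 8 + 4 + 5 = 17.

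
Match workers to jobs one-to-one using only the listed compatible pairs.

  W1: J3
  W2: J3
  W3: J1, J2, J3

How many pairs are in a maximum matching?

Unit-capacity flow: source→left, listed edges, right→sink; max matching = max flow.
Augmenting path W1→J3 (+1); matched 1.
Augmenting path W3→J1 (+1); matched 2.
No augmenting path remains; maximum matching = 2.
König certificate: {W3, J3} is a vertex cover of size 2 (every listed pair touches it), so no matching can be larger.

2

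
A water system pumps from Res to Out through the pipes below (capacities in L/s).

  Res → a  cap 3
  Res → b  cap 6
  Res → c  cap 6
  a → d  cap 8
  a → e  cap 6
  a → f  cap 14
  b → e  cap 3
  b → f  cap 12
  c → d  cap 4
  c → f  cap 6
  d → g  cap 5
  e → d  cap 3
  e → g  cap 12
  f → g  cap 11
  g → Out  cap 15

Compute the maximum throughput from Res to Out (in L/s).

Augment Res→a→d→g→Out: bottleneck 3, flow now 3.
Augment Res→b→e→g→Out: bottleneck 3, flow now 6.
Augment Res→b→f→g→Out: bottleneck 3, flow now 9.
Augment Res→c→d→g→Out: bottleneck 2, flow now 11.
Augment Res→c→f→g→Out: bottleneck 4, flow now 15.
No augmenting path remains; maximum flow = 15.
In the residual graph, reachable from Res: {Res}.
Min-cut edges: Res→a (3), Res→b (6), Res→c (6); capacity 3 + 6 + 6 = 15.
This cut is saturated, so no flow can exceed 15.

15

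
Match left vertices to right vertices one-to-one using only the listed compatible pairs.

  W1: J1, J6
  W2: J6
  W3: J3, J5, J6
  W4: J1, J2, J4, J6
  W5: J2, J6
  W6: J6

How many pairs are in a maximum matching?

Unit-capacity flow: source→left, listed edges, right→sink; max matching = max flow.
Augmenting path W1→J1 (+1); matched 1.
Augmenting path W2→J6 (+1); matched 2.
Augmenting path W3→J3 (+1); matched 3.
Augmenting path W4→J2 (+1); matched 4.
Augmenting path W5→J2→W4→J4 (+1); matched 5.
No augmenting path remains; maximum matching = 5.
König certificate: {W1, W3, W4, W5, J6} is a vertex cover of size 5 (every listed pair touches it), so no matching can be larger.

5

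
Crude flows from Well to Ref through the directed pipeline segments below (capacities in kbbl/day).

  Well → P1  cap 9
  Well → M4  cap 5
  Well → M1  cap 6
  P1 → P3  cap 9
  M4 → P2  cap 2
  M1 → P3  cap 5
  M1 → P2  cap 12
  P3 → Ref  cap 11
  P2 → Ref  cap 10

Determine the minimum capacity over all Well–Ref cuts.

Augment Well→P1→P3→Ref: bottleneck 9, flow now 9.
Augment Well→M4→P2→Ref: bottleneck 2, flow now 11.
Augment Well→M1→P3→Ref: bottleneck 2, flow now 13.
Augment Well→M1→P2→Ref: bottleneck 4, flow now 17.
No augmenting path remains; maximum flow = 17.
By max-flow min-cut, the minimum cut capacity equals the max flow.
In the residual graph, reachable from Well: {Well, M4}.
Min-cut edges: Well→P1 (9), Well→M1 (6), M4→P2 (2); capacity 9 + 6 + 2 = 17.

17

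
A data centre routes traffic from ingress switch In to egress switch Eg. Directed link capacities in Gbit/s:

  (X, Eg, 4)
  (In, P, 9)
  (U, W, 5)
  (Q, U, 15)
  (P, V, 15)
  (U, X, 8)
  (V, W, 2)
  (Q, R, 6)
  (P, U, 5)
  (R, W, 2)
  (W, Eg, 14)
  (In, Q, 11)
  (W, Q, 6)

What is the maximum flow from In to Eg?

13

Augment In→P→U→W→Eg: bottleneck 5, flow now 5.
Augment In→P→V→W→Eg: bottleneck 2, flow now 7.
Augment In→Q→R→W→Eg: bottleneck 2, flow now 9.
Augment In→Q→U→X→Eg: bottleneck 4, flow now 13.
No augmenting path remains; maximum flow = 13.
In the residual graph, reachable from In: {In, P, Q, R, U, V, X}.
Min-cut edges: R→W (2), U→W (5), V→W (2), X→Eg (4); capacity 2 + 5 + 2 + 4 = 13.
This cut is saturated, so no flow can exceed 13.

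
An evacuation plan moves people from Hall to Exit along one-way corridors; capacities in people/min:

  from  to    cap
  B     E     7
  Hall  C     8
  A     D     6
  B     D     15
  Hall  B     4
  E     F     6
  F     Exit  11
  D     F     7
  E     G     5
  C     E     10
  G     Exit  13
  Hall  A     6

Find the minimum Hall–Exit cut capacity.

16

Augment Hall→A→D→F→Exit: bottleneck 6, flow now 6.
Augment Hall→B→D→F→Exit: bottleneck 1, flow now 7.
Augment Hall→B→E→F→Exit: bottleneck 3, flow now 10.
Augment Hall→C→E→F→Exit: bottleneck 1, flow now 11.
Augment Hall→C→E→G→Exit: bottleneck 5, flow now 16.
No augmenting path remains; maximum flow = 16.
By max-flow min-cut, the minimum cut capacity equals the max flow.
In the residual graph, reachable from Hall: {Hall, A, B, C, D, E, F}.
Min-cut edges: E→G (5), F→Exit (11); capacity 5 + 11 = 16.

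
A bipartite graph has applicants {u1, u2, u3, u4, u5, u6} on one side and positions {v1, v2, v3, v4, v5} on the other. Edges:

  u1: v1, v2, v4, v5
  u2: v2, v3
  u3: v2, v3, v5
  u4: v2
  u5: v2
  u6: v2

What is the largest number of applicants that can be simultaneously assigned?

Unit-capacity flow: source→left, listed edges, right→sink; max matching = max flow.
Augmenting path u1→v1 (+1); matched 1.
Augmenting path u2→v2 (+1); matched 2.
Augmenting path u3→v3 (+1); matched 3.
Augmenting path u4→v2→u2→v3→u3→v5 (+1); matched 4.
No augmenting path remains; maximum matching = 4.
König certificate: {u1, u2, u3, v2} is a vertex cover of size 4 (every listed pair touches it), so no matching can be larger.

4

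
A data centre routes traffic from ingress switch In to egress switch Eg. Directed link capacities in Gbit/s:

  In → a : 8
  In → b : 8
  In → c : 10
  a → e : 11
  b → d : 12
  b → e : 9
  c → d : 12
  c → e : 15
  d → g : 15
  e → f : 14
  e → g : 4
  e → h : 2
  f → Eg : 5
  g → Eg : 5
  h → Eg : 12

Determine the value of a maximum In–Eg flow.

Augment In→a→e→f→Eg: bottleneck 5, flow now 5.
Augment In→a→e→g→Eg: bottleneck 3, flow now 8.
Augment In→b→d→g→Eg: bottleneck 2, flow now 10.
Augment In→b→e→h→Eg: bottleneck 2, flow now 12.
No augmenting path remains; maximum flow = 12.
In the residual graph, reachable from In: {In, a, b, c, d, e, f, g}.
Min-cut edges: e→h (2), f→Eg (5), g→Eg (5); capacity 2 + 5 + 5 = 12.
This cut is saturated, so no flow can exceed 12.

12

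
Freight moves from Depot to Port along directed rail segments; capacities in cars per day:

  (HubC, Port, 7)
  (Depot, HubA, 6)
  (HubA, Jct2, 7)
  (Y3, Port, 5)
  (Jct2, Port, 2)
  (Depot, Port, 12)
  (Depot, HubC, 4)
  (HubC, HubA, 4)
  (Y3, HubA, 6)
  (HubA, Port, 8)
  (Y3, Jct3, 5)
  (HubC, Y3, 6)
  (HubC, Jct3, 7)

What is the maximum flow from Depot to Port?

22

Augment Depot→Port: bottleneck 12, flow now 12.
Augment Depot→HubC→Port: bottleneck 4, flow now 16.
Augment Depot→HubA→Port: bottleneck 6, flow now 22.
No augmenting path remains; maximum flow = 22.
In the residual graph, reachable from Depot: {Depot}.
Min-cut edges: Depot→HubC (4), Depot→HubA (6), Depot→Port (12); capacity 4 + 6 + 12 = 22.
This cut is saturated, so no flow can exceed 22.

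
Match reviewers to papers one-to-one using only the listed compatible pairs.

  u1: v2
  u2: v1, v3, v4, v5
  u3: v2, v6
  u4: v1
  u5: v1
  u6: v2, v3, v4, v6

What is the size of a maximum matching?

Unit-capacity flow: source→left, listed edges, right→sink; max matching = max flow.
Augmenting path u1→v2 (+1); matched 1.
Augmenting path u2→v1 (+1); matched 2.
Augmenting path u3→v6 (+1); matched 3.
Augmenting path u6→v3 (+1); matched 4.
Augmenting path u4→v1→u2→v4 (+1); matched 5.
No augmenting path remains; maximum matching = 5.
König certificate: {u1, u2, u3, u6, v1} is a vertex cover of size 5 (every listed pair touches it), so no matching can be larger.

5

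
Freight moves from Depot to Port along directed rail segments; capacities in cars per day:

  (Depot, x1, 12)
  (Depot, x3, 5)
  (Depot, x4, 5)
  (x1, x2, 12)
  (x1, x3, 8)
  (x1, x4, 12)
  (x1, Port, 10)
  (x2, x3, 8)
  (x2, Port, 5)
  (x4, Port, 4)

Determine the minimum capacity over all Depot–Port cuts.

Augment Depot→x1→Port: bottleneck 10, flow now 10.
Augment Depot→x4→Port: bottleneck 4, flow now 14.
Augment Depot→x1→x2→Port: bottleneck 2, flow now 16.
No augmenting path remains; maximum flow = 16.
By max-flow min-cut, the minimum cut capacity equals the max flow.
In the residual graph, reachable from Depot: {Depot, x3, x4}.
Min-cut edges: Depot→x1 (12), x4→Port (4); capacity 12 + 4 = 16.

16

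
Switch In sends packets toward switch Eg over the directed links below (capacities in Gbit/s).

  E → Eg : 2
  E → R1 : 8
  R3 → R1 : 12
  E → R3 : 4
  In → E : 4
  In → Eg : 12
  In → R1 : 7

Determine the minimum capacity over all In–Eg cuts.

Augment In→Eg: bottleneck 12, flow now 12.
Augment In→E→Eg: bottleneck 2, flow now 14.
No augmenting path remains; maximum flow = 14.
By max-flow min-cut, the minimum cut capacity equals the max flow.
In the residual graph, reachable from In: {In, E, R3, R1}.
Min-cut edges: In→Eg (12), E→Eg (2); capacity 12 + 2 = 14.

14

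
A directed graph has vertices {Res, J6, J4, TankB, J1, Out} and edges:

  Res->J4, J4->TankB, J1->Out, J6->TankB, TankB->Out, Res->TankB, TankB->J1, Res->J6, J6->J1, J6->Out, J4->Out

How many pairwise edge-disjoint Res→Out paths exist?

3

Assign every edge capacity 1; by Menger, the answer equals the max flow.
Path Res→J6→Out (+1); total 1.
Path Res→J4→Out (+1); total 2.
Path Res→TankB→Out (+1); total 3.
No residual Res→Out path; max flow = 3.
Certifying cut of size 3: {Res→J4, Res→J6, Res→TankB}.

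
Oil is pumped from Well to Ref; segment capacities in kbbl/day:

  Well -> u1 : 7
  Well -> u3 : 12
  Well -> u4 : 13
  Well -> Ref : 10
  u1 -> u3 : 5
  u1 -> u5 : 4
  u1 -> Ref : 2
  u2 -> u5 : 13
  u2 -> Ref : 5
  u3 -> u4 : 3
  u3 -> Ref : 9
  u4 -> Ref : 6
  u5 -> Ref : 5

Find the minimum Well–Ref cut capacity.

Augment Well→Ref: bottleneck 10, flow now 10.
Augment Well→u1→Ref: bottleneck 2, flow now 12.
Augment Well→u3→Ref: bottleneck 9, flow now 21.
Augment Well→u4→Ref: bottleneck 6, flow now 27.
Augment Well→u1→u5→Ref: bottleneck 4, flow now 31.
No augmenting path remains; maximum flow = 31.
By max-flow min-cut, the minimum cut capacity equals the max flow.
In the residual graph, reachable from Well: {Well, u1, u3, u4}.
Min-cut edges: Well→Ref (10), u1→u5 (4), u1→Ref (2), u3→Ref (9), u4→Ref (6); capacity 10 + 4 + 2 + 9 + 6 = 31.

31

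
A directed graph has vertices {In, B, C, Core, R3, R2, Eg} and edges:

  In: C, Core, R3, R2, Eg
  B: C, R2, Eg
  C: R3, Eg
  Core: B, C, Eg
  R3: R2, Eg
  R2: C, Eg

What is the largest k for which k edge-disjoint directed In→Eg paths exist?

5

Assign every edge capacity 1; by Menger, the answer equals the max flow.
Path In→Eg (+1); total 1.
Path In→C→Eg (+1); total 2.
Path In→Core→Eg (+1); total 3.
Path In→R3→Eg (+1); total 4.
Path In→R2→Eg (+1); total 5.
No residual In→Eg path; max flow = 5.
Certifying cut of size 5: {In→C, In→Core, In→Eg, In→R2, In→R3}.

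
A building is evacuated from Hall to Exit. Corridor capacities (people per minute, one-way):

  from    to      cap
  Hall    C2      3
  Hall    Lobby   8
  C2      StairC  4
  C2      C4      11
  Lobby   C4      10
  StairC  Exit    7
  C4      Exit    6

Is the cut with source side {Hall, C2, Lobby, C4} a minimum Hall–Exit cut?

No — its capacity is 10, but the minimum cut has capacity 9.

Given cut capacity: 4 + 6 = 10.
Augment Hall→C2→StairC→Exit: bottleneck 3, flow now 3.
Augment Hall→Lobby→C4→Exit: bottleneck 6, flow now 9.
No augmenting path remains; maximum flow = 9.
In the residual graph, reachable from Hall: {Hall, Lobby, C4}.
Min-cut edges: Hall→C2 (3), C4→Exit (6); capacity 3 + 6 = 9.
Cut capacity 10 exceeds the max flow 9, so it is not minimum.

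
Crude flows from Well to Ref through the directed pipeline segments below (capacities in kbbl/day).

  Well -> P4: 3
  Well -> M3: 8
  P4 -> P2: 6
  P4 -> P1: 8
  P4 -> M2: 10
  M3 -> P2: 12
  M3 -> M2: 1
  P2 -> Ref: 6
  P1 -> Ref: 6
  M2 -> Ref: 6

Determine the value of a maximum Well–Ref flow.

Augment Well→P4→P2→Ref: bottleneck 3, flow now 3.
Augment Well→M3→P2→Ref: bottleneck 3, flow now 6.
Augment Well→M3→M2→Ref: bottleneck 1, flow now 7.
Augment Well→M3→P2→P4→P1→Ref: bottleneck 3, flow now 10. (uses reverse residual edge)
No augmenting path remains; maximum flow = 10.
In the residual graph, reachable from Well: {Well, M3, P2}.
Min-cut edges: Well→P4 (3), M3→M2 (1), P2→Ref (6); capacity 3 + 1 + 6 = 10.
This cut is saturated, so no flow can exceed 10.

10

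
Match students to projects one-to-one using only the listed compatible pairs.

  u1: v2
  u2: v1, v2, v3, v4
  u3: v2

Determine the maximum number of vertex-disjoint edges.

2

Unit-capacity flow: source→left, listed edges, right→sink; max matching = max flow.
Augmenting path u1→v2 (+1); matched 1.
Augmenting path u2→v1 (+1); matched 2.
No augmenting path remains; maximum matching = 2.
König certificate: {u2, v2} is a vertex cover of size 2 (every listed pair touches it), so no matching can be larger.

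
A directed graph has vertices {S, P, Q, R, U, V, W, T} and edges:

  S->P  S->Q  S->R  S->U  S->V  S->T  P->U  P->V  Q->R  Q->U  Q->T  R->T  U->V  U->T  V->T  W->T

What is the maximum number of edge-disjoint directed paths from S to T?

Assign every edge capacity 1; by Menger, the answer equals the max flow.
Path S→T (+1); total 1.
Path S→Q→T (+1); total 2.
Path S→R→T (+1); total 3.
Path S→U→T (+1); total 4.
Path S→V→T (+1); total 5.
No residual S→T path; max flow = 5.
Certifying cut of size 5: {S→Q, S→R, S→T, U→T, V→T}.

5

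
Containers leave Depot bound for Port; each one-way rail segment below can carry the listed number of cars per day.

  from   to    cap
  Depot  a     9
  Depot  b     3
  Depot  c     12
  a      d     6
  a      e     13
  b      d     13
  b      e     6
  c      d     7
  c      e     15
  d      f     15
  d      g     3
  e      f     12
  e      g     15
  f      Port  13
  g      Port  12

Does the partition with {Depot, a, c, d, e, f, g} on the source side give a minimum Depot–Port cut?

No — its capacity is 28, but the minimum cut has capacity 24.

Given cut capacity: 3 + 13 + 12 = 28.
Augment Depot→a→d→f→Port: bottleneck 6, flow now 6.
Augment Depot→a→e→f→Port: bottleneck 3, flow now 9.
Augment Depot→b→d→f→Port: bottleneck 3, flow now 12.
Augment Depot→c→d→f→Port: bottleneck 1, flow now 13.
Augment Depot→c→d→g→Port: bottleneck 3, flow now 16.
Augment Depot→c→e→g→Port: bottleneck 8, flow now 24.
No augmenting path remains; maximum flow = 24.
In the residual graph, reachable from Depot: {Depot}.
Min-cut edges: Depot→a (9), Depot→b (3), Depot→c (12); capacity 9 + 3 + 12 = 24.
Cut capacity 28 exceeds the max flow 24, so it is not minimum.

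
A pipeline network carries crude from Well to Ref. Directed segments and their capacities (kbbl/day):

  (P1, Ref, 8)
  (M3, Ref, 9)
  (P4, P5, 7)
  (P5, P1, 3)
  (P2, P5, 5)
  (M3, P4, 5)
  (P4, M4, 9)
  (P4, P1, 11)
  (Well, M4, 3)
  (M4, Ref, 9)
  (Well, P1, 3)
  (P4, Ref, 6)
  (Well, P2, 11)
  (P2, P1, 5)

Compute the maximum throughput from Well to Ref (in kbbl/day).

11

Augment Well→M4→Ref: bottleneck 3, flow now 3.
Augment Well→P1→Ref: bottleneck 3, flow now 6.
Augment Well→P2→P1→Ref: bottleneck 5, flow now 11.
No augmenting path remains; maximum flow = 11.
In the residual graph, reachable from Well: {Well, P2, P5, P1}.
Min-cut edges: Well→M4 (3), P1→Ref (8); capacity 3 + 8 = 11.
This cut is saturated, so no flow can exceed 11.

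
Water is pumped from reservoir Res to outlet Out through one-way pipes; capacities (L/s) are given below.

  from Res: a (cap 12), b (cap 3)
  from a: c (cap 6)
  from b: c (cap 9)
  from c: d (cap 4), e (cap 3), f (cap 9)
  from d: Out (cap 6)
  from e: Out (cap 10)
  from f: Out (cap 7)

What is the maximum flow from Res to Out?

9

Augment Res→a→c→d→Out: bottleneck 4, flow now 4.
Augment Res→a→c→e→Out: bottleneck 2, flow now 6.
Augment Res→b→c→e→Out: bottleneck 1, flow now 7.
Augment Res→b→c→f→Out: bottleneck 2, flow now 9.
No augmenting path remains; maximum flow = 9.
In the residual graph, reachable from Res: {Res, a}.
Min-cut edges: Res→b (3), a→c (6); capacity 3 + 6 = 9.
This cut is saturated, so no flow can exceed 9.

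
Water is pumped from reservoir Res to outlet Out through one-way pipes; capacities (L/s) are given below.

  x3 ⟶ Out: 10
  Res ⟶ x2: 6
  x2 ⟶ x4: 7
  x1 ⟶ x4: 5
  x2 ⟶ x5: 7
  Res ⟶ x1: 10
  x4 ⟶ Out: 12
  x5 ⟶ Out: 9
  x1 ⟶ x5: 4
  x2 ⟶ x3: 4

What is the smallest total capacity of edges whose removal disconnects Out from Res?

Augment Res→x1→x4→Out: bottleneck 5, flow now 5.
Augment Res→x1→x5→Out: bottleneck 4, flow now 9.
Augment Res→x2→x3→Out: bottleneck 4, flow now 13.
Augment Res→x2→x4→Out: bottleneck 2, flow now 15.
No augmenting path remains; maximum flow = 15.
By max-flow min-cut, the minimum cut capacity equals the max flow.
In the residual graph, reachable from Res: {Res, x1}.
Min-cut edges: Res→x2 (6), x1→x4 (5), x1→x5 (4); capacity 6 + 5 + 4 = 15.

15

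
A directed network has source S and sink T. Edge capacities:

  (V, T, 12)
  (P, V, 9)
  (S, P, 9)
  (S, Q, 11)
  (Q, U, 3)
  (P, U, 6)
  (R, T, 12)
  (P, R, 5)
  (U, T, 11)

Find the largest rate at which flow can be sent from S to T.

Augment S→P→R→T: bottleneck 5, flow now 5.
Augment S→P→U→T: bottleneck 4, flow now 9.
Augment S→Q→U→T: bottleneck 3, flow now 12.
No augmenting path remains; maximum flow = 12.
In the residual graph, reachable from S: {S, Q}.
Min-cut edges: S→P (9), Q→U (3); capacity 9 + 3 = 12.
This cut is saturated, so no flow can exceed 12.

12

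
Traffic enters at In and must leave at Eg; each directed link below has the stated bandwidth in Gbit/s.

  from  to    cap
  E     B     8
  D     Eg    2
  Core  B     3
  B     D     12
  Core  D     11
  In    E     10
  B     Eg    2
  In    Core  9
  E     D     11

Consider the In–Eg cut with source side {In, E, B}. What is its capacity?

34

Edges leaving {In, E, B}: In→Core (9), E→D (11), B→D (12), B→Eg (2).
Cut capacity = 9 + 11 + 12 + 2 = 34.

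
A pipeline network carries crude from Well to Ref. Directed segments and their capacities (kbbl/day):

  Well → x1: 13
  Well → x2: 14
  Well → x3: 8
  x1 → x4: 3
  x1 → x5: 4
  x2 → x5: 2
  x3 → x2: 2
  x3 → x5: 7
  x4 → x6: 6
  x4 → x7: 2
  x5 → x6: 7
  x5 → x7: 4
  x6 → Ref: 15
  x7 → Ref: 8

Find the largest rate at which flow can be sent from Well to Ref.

Augment Well→x1→x4→x6→Ref: bottleneck 3, flow now 3.
Augment Well→x1→x5→x6→Ref: bottleneck 4, flow now 7.
Augment Well→x2→x5→x6→Ref: bottleneck 2, flow now 9.
Augment Well→x3→x5→x6→Ref: bottleneck 1, flow now 10.
Augment Well→x3→x5→x7→Ref: bottleneck 4, flow now 14.
No augmenting path remains; maximum flow = 14.
In the residual graph, reachable from Well: {Well, x1, x2, x3, x5}.
Min-cut edges: x1→x4 (3), x5→x6 (7), x5→x7 (4); capacity 3 + 7 + 4 = 14.
This cut is saturated, so no flow can exceed 14.

14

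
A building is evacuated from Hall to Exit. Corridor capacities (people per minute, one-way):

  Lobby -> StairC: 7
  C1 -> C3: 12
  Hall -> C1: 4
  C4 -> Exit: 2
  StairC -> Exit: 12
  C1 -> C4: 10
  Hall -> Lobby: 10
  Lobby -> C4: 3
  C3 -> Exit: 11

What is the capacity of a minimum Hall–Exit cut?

13

Augment Hall→Lobby→C4→Exit: bottleneck 2, flow now 2.
Augment Hall→Lobby→StairC→Exit: bottleneck 7, flow now 9.
Augment Hall→C1→C3→Exit: bottleneck 4, flow now 13.
No augmenting path remains; maximum flow = 13.
By max-flow min-cut, the minimum cut capacity equals the max flow.
In the residual graph, reachable from Hall: {Hall, Lobby, C4}.
Min-cut edges: Hall→C1 (4), Lobby→StairC (7), C4→Exit (2); capacity 4 + 7 + 2 = 13.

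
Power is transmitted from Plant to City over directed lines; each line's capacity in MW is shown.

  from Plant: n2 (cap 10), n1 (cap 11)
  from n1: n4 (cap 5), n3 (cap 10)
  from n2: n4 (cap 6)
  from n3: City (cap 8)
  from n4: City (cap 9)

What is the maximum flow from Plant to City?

Augment Plant→n1→n3→City: bottleneck 8, flow now 8.
Augment Plant→n1→n4→City: bottleneck 3, flow now 11.
Augment Plant→n2→n4→City: bottleneck 6, flow now 17.
No augmenting path remains; maximum flow = 17.
In the residual graph, reachable from Plant: {Plant, n2}.
Min-cut edges: Plant→n1 (11), n2→n4 (6); capacity 11 + 6 = 17.
This cut is saturated, so no flow can exceed 17.

17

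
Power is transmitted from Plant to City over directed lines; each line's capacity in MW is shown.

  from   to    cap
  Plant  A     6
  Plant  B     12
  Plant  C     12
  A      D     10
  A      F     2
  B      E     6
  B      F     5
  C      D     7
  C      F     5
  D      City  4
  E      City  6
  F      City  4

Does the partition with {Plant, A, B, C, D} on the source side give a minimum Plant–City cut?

No — its capacity is 22, but the minimum cut has capacity 14.

Given cut capacity: 2 + 6 + 5 + 5 + 4 = 22.
Augment Plant→A→D→City: bottleneck 4, flow now 4.
Augment Plant→A→F→City: bottleneck 2, flow now 6.
Augment Plant→B→E→City: bottleneck 6, flow now 12.
Augment Plant→B→F→City: bottleneck 2, flow now 14.
No augmenting path remains; maximum flow = 14.
In the residual graph, reachable from Plant: {Plant, A, B, C, D, F}.
Min-cut edges: B→E (6), D→City (4), F→City (4); capacity 6 + 4 + 4 = 14.
Cut capacity 22 exceeds the max flow 14, so it is not minimum.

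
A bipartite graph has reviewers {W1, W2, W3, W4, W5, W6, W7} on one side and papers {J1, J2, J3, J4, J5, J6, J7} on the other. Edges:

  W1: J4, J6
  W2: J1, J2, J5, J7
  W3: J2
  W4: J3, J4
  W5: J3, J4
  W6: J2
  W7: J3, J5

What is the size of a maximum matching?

Unit-capacity flow: source→left, listed edges, right→sink; max matching = max flow.
Augmenting path W1→J4 (+1); matched 1.
Augmenting path W2→J1 (+1); matched 2.
Augmenting path W3→J2 (+1); matched 3.
Augmenting path W4→J3 (+1); matched 4.
Augmenting path W7→J5 (+1); matched 5.
Augmenting path W5→J4→W1→J6 (+1); matched 6.
No augmenting path remains; maximum matching = 6.
König certificate: {W1, W2, W4, W5, W7, J2} is a vertex cover of size 6 (every listed pair touches it), so no matching can be larger.

6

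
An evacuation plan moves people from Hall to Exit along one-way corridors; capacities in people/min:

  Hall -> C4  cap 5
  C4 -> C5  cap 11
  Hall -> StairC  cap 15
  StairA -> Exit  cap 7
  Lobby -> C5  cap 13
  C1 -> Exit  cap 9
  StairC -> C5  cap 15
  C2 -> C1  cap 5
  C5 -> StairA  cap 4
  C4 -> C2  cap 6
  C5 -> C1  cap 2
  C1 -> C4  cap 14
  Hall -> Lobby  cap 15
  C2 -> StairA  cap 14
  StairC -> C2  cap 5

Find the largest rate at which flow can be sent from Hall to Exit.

14

Augment Hall→StairC→C5→C1→Exit: bottleneck 2, flow now 2.
Augment Hall→StairC→C5→StairA→Exit: bottleneck 4, flow now 6.
Augment Hall→StairC→C2→C1→Exit: bottleneck 5, flow now 11.
Augment Hall→C4→C2→StairA→Exit: bottleneck 3, flow now 14.
No augmenting path remains; maximum flow = 14.
In the residual graph, reachable from Hall: {Hall, StairC, C4, Lobby, C5, C2, StairA}.
Min-cut edges: C5→C1 (2), C2→C1 (5), StairA→Exit (7); capacity 2 + 5 + 7 = 14.
This cut is saturated, so no flow can exceed 14.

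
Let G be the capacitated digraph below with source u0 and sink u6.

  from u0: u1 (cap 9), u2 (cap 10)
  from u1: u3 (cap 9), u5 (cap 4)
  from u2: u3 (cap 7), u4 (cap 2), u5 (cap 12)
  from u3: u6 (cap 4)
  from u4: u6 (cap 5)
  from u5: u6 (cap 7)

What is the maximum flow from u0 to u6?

13

Augment u0→u1→u3→u6: bottleneck 4, flow now 4.
Augment u0→u1→u5→u6: bottleneck 4, flow now 8.
Augment u0→u2→u4→u6: bottleneck 2, flow now 10.
Augment u0→u2→u5→u6: bottleneck 3, flow now 13.
No augmenting path remains; maximum flow = 13.
In the residual graph, reachable from u0: {u0, u1, u2, u3, u5}.
Min-cut edges: u2→u4 (2), u3→u6 (4), u5→u6 (7); capacity 2 + 4 + 7 = 13.
This cut is saturated, so no flow can exceed 13.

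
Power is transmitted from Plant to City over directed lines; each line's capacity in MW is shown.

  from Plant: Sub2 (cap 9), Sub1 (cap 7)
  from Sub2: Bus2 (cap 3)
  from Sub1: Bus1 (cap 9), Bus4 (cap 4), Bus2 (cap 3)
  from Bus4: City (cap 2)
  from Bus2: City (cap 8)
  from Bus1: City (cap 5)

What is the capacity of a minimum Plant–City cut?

10

Augment Plant→Sub2→Bus2→City: bottleneck 3, flow now 3.
Augment Plant→Sub1→Bus4→City: bottleneck 2, flow now 5.
Augment Plant→Sub1→Bus2→City: bottleneck 3, flow now 8.
Augment Plant→Sub1→Bus1→City: bottleneck 2, flow now 10.
No augmenting path remains; maximum flow = 10.
By max-flow min-cut, the minimum cut capacity equals the max flow.
In the residual graph, reachable from Plant: {Plant, Sub2}.
Min-cut edges: Plant→Sub1 (7), Sub2→Bus2 (3); capacity 7 + 3 = 10.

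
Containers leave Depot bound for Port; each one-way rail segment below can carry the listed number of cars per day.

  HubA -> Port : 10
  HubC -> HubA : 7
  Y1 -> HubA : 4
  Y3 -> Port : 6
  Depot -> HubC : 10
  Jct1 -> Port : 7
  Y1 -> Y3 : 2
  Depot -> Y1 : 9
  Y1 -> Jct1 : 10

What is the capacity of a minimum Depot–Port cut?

Augment Depot→Y1→HubA→Port: bottleneck 4, flow now 4.
Augment Depot→Y1→Jct1→Port: bottleneck 5, flow now 9.
Augment Depot→HubC→HubA→Port: bottleneck 6, flow now 15.
Augment Depot→HubC→HubA→Y1→Jct1→Port: bottleneck 1, flow now 16. (uses reverse residual edge)
No augmenting path remains; maximum flow = 16.
By max-flow min-cut, the minimum cut capacity equals the max flow.
In the residual graph, reachable from Depot: {Depot, HubC}.
Min-cut edges: Depot→Y1 (9), HubC→HubA (7); capacity 9 + 7 = 16.

16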